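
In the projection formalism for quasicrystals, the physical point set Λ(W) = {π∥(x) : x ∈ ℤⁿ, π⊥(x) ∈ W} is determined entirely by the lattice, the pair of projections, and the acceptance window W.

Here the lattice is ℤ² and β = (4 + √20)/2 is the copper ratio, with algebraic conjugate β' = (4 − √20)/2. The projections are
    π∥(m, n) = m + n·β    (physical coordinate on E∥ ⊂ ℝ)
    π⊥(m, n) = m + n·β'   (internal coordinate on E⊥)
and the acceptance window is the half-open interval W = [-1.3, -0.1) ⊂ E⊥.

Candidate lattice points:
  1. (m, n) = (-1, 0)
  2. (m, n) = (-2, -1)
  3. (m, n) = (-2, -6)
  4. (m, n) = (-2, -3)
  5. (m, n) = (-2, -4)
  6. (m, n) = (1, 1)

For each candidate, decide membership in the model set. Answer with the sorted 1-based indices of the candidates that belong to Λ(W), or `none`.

Compute β' = (4−√20)/2 = -0.2361, so π⊥(m,n) = m -0.2361·n.
#1 (-1,0): internal coord -1 + (0)·β' = -1.0000; -1.0000 ∈ [-1.3, -0.1) → IN Λ
#2 (-2,-1): internal coord -2 + (-1)·β' = -1.7639; -1.7639 ∉ [-1.3, -0.1) → out
#3 (-2,-6): internal coord -2 + (-6)·β' = -0.5836; -0.5836 ∈ [-1.3, -0.1) → IN Λ
#4 (-2,-3): internal coord -2 + (-3)·β' = -1.2918; -1.2918 ∈ [-1.3, -0.1) → IN Λ
#5 (-2,-4): internal coord -2 + (-4)·β' = -1.0557; -1.0557 ∈ [-1.3, -0.1) → IN Λ
#6 (1,1): internal coord 1 + (1)·β' = +0.7639; +0.7639 ∉ [-1.3, -0.1) → out

1, 3, 4, 5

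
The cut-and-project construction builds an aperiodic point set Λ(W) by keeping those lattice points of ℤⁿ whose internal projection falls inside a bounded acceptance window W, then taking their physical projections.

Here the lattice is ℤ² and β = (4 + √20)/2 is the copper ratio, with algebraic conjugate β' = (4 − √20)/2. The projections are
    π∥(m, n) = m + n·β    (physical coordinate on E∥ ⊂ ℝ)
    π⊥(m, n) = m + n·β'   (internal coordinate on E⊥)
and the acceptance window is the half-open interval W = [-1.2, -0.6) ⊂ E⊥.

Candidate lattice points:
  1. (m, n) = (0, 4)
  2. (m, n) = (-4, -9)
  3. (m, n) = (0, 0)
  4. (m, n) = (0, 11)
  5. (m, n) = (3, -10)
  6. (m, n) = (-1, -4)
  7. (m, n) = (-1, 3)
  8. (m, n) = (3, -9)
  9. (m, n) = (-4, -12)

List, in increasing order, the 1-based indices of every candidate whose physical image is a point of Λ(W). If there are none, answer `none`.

1, 9

Numerically β ≈ 4.2361 and β' = −1/β ≈ -0.2361.
#1 (0,4): internal coord 0 + (4)·β' = -0.9443; -0.9443 ∈ [-1.2, -0.6) → IN Λ
#2 (-4,-9): internal coord -4 + (-9)·β' = -1.8754; -1.8754 ∉ [-1.2, -0.6) → out
#3 (0,0): internal coord 0 + (0)·β' = +0.0000; +0.0000 ∉ [-1.2, -0.6) → out
#4 (0,11): internal coord 0 + (11)·β' = -2.5967; -2.5967 ∉ [-1.2, -0.6) → out
#5 (3,-10): internal coord 3 + (-10)·β' = +5.3607; +5.3607 ∉ [-1.2, -0.6) → out
#6 (-1,-4): internal coord -1 + (-4)·β' = -0.0557; -0.0557 ∉ [-1.2, -0.6) → out
#7 (-1,3): internal coord -1 + (3)·β' = -1.7082; -1.7082 ∉ [-1.2, -0.6) → out
#8 (3,-9): internal coord 3 + (-9)·β' = +5.1246; +5.1246 ∉ [-1.2, -0.6) → out
#9 (-4,-12): internal coord -4 + (-12)·β' = -1.1672; -1.1672 ∈ [-1.2, -0.6) → IN Λ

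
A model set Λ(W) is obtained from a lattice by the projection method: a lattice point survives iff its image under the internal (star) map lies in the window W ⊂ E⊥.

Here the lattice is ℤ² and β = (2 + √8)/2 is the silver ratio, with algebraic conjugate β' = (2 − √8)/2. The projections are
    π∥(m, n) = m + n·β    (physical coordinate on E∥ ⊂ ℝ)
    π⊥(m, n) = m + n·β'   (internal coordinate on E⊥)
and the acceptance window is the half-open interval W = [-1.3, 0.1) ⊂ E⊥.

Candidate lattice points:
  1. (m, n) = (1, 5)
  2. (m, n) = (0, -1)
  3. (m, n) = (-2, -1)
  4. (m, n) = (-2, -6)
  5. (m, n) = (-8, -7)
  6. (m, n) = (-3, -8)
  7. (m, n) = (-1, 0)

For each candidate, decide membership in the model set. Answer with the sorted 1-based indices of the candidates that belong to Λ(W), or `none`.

1, 7

β' = (2−√8)/2 ≈ -0.414214.
[1] lift (1,5): star map gives -1.071068; window check -1.3 ≤ -1.071068 < 0.1 is true → IN Λ
[2] lift (0,-1): star map gives 0.414214; window check -1.3 ≤ 0.414214 < 0.1 is false → out
[3] lift (-2,-1): star map gives -1.585786; window check -1.3 ≤ -1.585786 < 0.1 is false → out
[4] lift (-2,-6): star map gives 0.485281; window check -1.3 ≤ 0.485281 < 0.1 is false → out
[5] lift (-8,-7): star map gives -5.100505; window check -1.3 ≤ -5.100505 < 0.1 is false → out
[6] lift (-3,-8): star map gives 0.313708; window check -1.3 ≤ 0.313708 < 0.1 is false → out
[7] lift (-1,0): star map gives -1.000000; window check -1.3 ≤ -1.000000 < 0.1 is true → IN Λ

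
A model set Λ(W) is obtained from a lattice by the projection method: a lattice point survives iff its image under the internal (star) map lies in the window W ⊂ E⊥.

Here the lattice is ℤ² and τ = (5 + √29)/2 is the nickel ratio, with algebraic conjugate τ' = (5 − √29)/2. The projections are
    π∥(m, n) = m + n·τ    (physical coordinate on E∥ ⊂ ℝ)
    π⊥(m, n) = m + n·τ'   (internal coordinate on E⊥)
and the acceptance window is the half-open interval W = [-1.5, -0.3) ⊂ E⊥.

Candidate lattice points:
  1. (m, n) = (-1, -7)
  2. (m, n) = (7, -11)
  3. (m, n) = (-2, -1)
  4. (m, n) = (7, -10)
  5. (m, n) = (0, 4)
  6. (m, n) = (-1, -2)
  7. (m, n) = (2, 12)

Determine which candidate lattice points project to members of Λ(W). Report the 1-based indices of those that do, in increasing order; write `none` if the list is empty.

5, 6, 7

Numerically τ ≈ 5.192582 and τ' = −1/τ ≈ -0.192582.
candidate 1: (m,n)=(-1,-7) → π∥ = -1-7·τ ≈ -37.348077, π⊥ = -1-7·τ' ≈ 0.348077 ∉ [-1.5, -0.3) ⇒ out
candidate 2: (m,n)=(7,-11) → π∥ = 7-11·τ ≈ -50.118406, π⊥ = 7-11·τ' ≈ 9.118406 ∉ [-1.5, -0.3) ⇒ out
candidate 3: (m,n)=(-2,-1) → π∥ = -2-1·τ ≈ -7.192582, π⊥ = -2-1·τ' ≈ -1.807418 ∉ [-1.5, -0.3) ⇒ out
candidate 4: (m,n)=(7,-10) → π∥ = 7-10·τ ≈ -44.925824, π⊥ = 7-10·τ' ≈ 8.925824 ∉ [-1.5, -0.3) ⇒ out
candidate 5: (m,n)=(0,4) → π∥ = 0+4·τ ≈ 20.770330, π⊥ = 0+4·τ' ≈ -0.770330 ∈ [-1.5, -0.3) ⇒ IN Λ
candidate 6: (m,n)=(-1,-2) → π∥ = -1-2·τ ≈ -11.385165, π⊥ = -1-2·τ' ≈ -0.614835 ∈ [-1.5, -0.3) ⇒ IN Λ
candidate 7: (m,n)=(2,12) → π∥ = 2+12·τ ≈ 64.310989, π⊥ = 2+12·τ' ≈ -0.310989 ∈ [-1.5, -0.3) ⇒ IN Λ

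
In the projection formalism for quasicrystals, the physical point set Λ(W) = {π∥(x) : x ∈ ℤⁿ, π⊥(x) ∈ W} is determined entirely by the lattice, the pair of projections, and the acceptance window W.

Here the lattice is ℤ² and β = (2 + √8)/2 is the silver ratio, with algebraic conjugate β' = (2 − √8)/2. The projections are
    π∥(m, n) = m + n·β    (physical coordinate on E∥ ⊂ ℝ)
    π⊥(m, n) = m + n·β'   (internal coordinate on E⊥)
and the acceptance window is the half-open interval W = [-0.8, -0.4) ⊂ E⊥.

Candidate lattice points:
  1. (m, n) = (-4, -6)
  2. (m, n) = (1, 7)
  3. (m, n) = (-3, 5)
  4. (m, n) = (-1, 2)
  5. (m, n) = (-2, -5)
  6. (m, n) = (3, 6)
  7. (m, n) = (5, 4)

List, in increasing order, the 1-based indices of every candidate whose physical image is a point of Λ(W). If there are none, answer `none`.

none

β' = (2−√8)/2 ≈ -0.4142.
#1 (-4,-6): internal coord -4 + (-6)·β' = -1.5147; -1.5147 ∉ [-0.8, -0.4) → out
#2 (1,7): internal coord 1 + (7)·β' = -1.8995; -1.8995 ∉ [-0.8, -0.4) → out
#3 (-3,5): internal coord -3 + (5)·β' = -5.0711; -5.0711 ∉ [-0.8, -0.4) → out
#4 (-1,2): internal coord -1 + (2)·β' = -1.8284; -1.8284 ∉ [-0.8, -0.4) → out
#5 (-2,-5): internal coord -2 + (-5)·β' = +0.0711; +0.0711 ∉ [-0.8, -0.4) → out
#6 (3,6): internal coord 3 + (6)·β' = +0.5147; +0.5147 ∉ [-0.8, -0.4) → out
#7 (5,4): internal coord 5 + (4)·β' = +3.3431; +3.3431 ∉ [-0.8, -0.4) → out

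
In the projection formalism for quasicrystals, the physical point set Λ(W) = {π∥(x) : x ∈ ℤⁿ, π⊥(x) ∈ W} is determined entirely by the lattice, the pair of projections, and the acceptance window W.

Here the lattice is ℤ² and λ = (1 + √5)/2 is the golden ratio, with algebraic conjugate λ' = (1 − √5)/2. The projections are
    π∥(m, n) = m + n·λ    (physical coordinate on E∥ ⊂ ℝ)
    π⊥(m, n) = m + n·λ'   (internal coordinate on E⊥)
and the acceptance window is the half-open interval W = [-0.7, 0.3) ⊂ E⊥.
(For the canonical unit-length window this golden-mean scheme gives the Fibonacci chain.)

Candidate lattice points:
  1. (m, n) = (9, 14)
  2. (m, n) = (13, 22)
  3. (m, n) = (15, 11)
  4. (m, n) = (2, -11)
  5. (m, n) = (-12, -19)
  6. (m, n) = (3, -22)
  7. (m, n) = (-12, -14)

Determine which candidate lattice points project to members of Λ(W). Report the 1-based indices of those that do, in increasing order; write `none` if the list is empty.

2, 5

λ' = (1−√5)/2 ≈ -0.6180.
[1] lift (9,14): star map gives 0.3475; window check -0.7 ≤ 0.3475 < 0.3 is false → out
[2] lift (13,22): star map gives -0.5967; window check -0.7 ≤ -0.5967 < 0.3 is true → IN Λ
[3] lift (15,11): star map gives 8.2016; window check -0.7 ≤ 8.2016 < 0.3 is false → out
[4] lift (2,-11): star map gives 8.7984; window check -0.7 ≤ 8.7984 < 0.3 is false → out
[5] lift (-12,-19): star map gives -0.2574; window check -0.7 ≤ -0.2574 < 0.3 is true → IN Λ
[6] lift (3,-22): star map gives 16.5967; window check -0.7 ≤ 16.5967 < 0.3 is false → out
[7] lift (-12,-14): star map gives -3.3475; window check -0.7 ≤ -3.3475 < 0.3 is false → out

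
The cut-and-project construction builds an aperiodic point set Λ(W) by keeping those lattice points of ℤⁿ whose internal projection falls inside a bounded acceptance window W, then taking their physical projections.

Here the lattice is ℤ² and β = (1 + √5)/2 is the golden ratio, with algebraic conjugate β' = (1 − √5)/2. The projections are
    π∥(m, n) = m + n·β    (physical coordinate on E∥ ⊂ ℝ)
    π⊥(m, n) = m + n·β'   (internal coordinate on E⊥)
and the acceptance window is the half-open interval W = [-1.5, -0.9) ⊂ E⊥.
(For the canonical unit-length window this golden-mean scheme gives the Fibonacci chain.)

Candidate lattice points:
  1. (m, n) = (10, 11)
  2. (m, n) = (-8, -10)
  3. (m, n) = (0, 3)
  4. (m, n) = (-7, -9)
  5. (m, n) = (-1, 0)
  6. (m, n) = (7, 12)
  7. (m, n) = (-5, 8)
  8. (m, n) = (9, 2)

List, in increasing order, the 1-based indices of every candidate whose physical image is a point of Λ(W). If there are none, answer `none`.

Compute β' = (1−√5)/2 = -0.6180, so π⊥(m,n) = m -0.6180·n.
candidate 1: (m,n)=(10,11) → π∥ = 10+11·β ≈ 27.7984, π⊥ = 10+11·β' ≈ 3.2016 ∉ [-1.5, -0.9) ⇒ out
candidate 2: (m,n)=(-8,-10) → π∥ = -8-10·β ≈ -24.1803, π⊥ = -8-10·β' ≈ -1.8197 ∉ [-1.5, -0.9) ⇒ out
candidate 3: (m,n)=(0,3) → π∥ = 0+3·β ≈ 4.8541, π⊥ = 0+3·β' ≈ -1.8541 ∉ [-1.5, -0.9) ⇒ out
candidate 4: (m,n)=(-7,-9) → π∥ = -7-9·β ≈ -21.5623, π⊥ = -7-9·β' ≈ -1.4377 ∈ [-1.5, -0.9) ⇒ IN Λ
candidate 5: (m,n)=(-1,0) → π∥ = -1+0·β ≈ -1.0000, π⊥ = -1+0·β' ≈ -1.0000 ∈ [-1.5, -0.9) ⇒ IN Λ
candidate 6: (m,n)=(7,12) → π∥ = 7+12·β ≈ 26.4164, π⊥ = 7+12·β' ≈ -0.4164 ∉ [-1.5, -0.9) ⇒ out
candidate 7: (m,n)=(-5,8) → π∥ = -5+8·β ≈ 7.9443, π⊥ = -5+8·β' ≈ -9.9443 ∉ [-1.5, -0.9) ⇒ out
candidate 8: (m,n)=(9,2) → π∥ = 9+2·β ≈ 12.2361, π⊥ = 9+2·β' ≈ 7.7639 ∉ [-1.5, -0.9) ⇒ out

4, 5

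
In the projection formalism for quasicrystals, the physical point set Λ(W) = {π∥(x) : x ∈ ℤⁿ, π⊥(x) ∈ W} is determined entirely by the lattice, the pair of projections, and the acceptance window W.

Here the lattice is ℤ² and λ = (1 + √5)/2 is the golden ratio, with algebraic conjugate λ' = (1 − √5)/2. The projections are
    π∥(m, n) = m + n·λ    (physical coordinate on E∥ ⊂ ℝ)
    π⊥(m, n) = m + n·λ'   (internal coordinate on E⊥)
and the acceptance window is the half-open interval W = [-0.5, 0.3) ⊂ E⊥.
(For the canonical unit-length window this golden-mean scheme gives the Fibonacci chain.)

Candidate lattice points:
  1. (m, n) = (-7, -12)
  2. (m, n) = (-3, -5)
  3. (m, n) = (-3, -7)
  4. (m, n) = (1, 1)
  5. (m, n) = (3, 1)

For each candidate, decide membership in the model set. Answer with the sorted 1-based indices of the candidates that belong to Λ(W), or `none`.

2

λ' = (1−√5)/2 ≈ -0.61803.
[1] lift (-7,-12): star map gives 0.41641; window check -0.5 ≤ 0.41641 < 0.3 is false → out
[2] lift (-3,-5): star map gives 0.09017; window check -0.5 ≤ 0.09017 < 0.3 is true → IN Λ
[3] lift (-3,-7): star map gives 1.32624; window check -0.5 ≤ 1.32624 < 0.3 is false → out
[4] lift (1,1): star map gives 0.38197; window check -0.5 ≤ 0.38197 < 0.3 is false → out
[5] lift (3,1): star map gives 2.38197; window check -0.5 ≤ 2.38197 < 0.3 is false → out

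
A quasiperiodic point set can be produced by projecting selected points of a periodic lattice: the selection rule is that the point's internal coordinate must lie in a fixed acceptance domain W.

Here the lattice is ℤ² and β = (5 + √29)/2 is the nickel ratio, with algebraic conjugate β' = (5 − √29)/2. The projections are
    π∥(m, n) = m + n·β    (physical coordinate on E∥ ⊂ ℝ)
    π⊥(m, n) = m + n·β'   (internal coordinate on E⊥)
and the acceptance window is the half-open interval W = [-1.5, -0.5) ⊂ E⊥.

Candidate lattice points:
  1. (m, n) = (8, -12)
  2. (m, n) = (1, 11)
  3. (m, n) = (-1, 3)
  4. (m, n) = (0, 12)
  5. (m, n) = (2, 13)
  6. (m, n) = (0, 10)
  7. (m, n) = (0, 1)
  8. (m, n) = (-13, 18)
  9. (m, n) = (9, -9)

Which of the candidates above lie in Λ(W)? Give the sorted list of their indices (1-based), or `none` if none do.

2, 5

Numerically β ≈ 5.19258 and β' = −1/β ≈ -0.19258.
[1] lift (8,-12): star map gives 10.31099; window check -1.5 ≤ 10.31099 < -0.5 is false → out
[2] lift (1,11): star map gives -1.11841; window check -1.5 ≤ -1.11841 < -0.5 is true → IN Λ
[3] lift (-1,3): star map gives -1.57775; window check -1.5 ≤ -1.57775 < -0.5 is false → out
[4] lift (0,12): star map gives -2.31099; window check -1.5 ≤ -2.31099 < -0.5 is false → out
[5] lift (2,13): star map gives -0.50357; window check -1.5 ≤ -0.50357 < -0.5 is true → IN Λ
[6] lift (0,10): star map gives -1.92582; window check -1.5 ≤ -1.92582 < -0.5 is false → out
[7] lift (0,1): star map gives -0.19258; window check -1.5 ≤ -0.19258 < -0.5 is false → out
[8] lift (-13,18): star map gives -16.46648; window check -1.5 ≤ -16.46648 < -0.5 is false → out
[9] lift (9,-9): star map gives 10.73324; window check -1.5 ≤ 10.73324 < -0.5 is false → out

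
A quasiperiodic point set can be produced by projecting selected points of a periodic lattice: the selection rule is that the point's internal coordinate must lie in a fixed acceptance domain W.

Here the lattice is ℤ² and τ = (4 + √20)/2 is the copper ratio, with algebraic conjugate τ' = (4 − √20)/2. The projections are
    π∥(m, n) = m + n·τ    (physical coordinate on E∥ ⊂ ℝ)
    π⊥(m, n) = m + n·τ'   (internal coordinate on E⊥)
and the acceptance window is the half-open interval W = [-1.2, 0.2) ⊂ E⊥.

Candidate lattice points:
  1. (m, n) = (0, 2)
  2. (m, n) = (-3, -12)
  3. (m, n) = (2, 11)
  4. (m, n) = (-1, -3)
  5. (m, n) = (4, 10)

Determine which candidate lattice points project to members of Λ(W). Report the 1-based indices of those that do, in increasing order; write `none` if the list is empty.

1, 2, 3, 4

Numerically τ ≈ 4.2361 and τ' = −1/τ ≈ -0.2361.
#1 (0,2): internal coord 0 + (2)·τ' = -0.4721; -0.4721 ∈ [-1.2, 0.2) → IN Λ
#2 (-3,-12): internal coord -3 + (-12)·τ' = -0.1672; -0.1672 ∈ [-1.2, 0.2) → IN Λ
#3 (2,11): internal coord 2 + (11)·τ' = -0.5967; -0.5967 ∈ [-1.2, 0.2) → IN Λ
#4 (-1,-3): internal coord -1 + (-3)·τ' = -0.2918; -0.2918 ∈ [-1.2, 0.2) → IN Λ
#5 (4,10): internal coord 4 + (10)·τ' = +1.6393; +1.6393 ∉ [-1.2, 0.2) → out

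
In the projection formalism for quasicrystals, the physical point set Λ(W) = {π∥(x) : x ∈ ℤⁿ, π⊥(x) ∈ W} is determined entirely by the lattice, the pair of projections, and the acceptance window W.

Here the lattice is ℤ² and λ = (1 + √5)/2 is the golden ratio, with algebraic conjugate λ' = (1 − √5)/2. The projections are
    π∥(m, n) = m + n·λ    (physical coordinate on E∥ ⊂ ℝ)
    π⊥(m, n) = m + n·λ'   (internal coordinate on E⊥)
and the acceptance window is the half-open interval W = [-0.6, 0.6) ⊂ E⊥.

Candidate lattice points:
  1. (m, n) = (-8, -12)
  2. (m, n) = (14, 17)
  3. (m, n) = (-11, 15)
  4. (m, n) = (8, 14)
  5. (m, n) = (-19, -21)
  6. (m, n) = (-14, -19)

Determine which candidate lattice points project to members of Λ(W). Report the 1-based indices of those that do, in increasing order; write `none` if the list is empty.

1

Numerically λ ≈ 1.618034 and λ' = −1/λ ≈ -0.618034.
[1] lift (-8,-12): star map gives -0.583592; window check -0.6 ≤ -0.583592 < 0.6 is true → IN Λ
[2] lift (14,17): star map gives 3.493422; window check -0.6 ≤ 3.493422 < 0.6 is false → out
[3] lift (-11,15): star map gives -20.270510; window check -0.6 ≤ -20.270510 < 0.6 is false → out
[4] lift (8,14): star map gives -0.652476; window check -0.6 ≤ -0.652476 < 0.6 is false → out
[5] lift (-19,-21): star map gives -6.021286; window check -0.6 ≤ -6.021286 < 0.6 is false → out
[6] lift (-14,-19): star map gives -2.257354; window check -0.6 ≤ -2.257354 < 0.6 is false → out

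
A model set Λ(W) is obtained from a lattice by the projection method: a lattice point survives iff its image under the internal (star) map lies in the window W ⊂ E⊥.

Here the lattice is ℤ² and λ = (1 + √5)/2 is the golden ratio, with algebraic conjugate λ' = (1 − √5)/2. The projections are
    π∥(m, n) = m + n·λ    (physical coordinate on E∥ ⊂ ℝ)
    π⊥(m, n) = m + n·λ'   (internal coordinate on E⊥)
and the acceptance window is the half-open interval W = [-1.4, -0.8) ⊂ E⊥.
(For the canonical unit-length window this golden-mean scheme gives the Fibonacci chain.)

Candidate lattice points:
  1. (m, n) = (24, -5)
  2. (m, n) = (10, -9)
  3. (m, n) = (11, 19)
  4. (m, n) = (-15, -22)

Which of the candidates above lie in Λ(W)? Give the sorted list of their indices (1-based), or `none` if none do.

none

λ' = (1−√5)/2 ≈ -0.61803.
candidate 1: (m,n)=(24,-5) → π∥ = 24-5·λ ≈ 15.90983, π⊥ = 24-5·λ' ≈ 27.09017 ∉ [-1.4, -0.8) ⇒ out
candidate 2: (m,n)=(10,-9) → π∥ = 10-9·λ ≈ -4.56231, π⊥ = 10-9·λ' ≈ 15.56231 ∉ [-1.4, -0.8) ⇒ out
candidate 3: (m,n)=(11,19) → π∥ = 11+19·λ ≈ 41.74265, π⊥ = 11+19·λ' ≈ -0.74265 ∉ [-1.4, -0.8) ⇒ out
candidate 4: (m,n)=(-15,-22) → π∥ = -15-22·λ ≈ -50.59675, π⊥ = -15-22·λ' ≈ -1.40325 ∉ [-1.4, -0.8) ⇒ out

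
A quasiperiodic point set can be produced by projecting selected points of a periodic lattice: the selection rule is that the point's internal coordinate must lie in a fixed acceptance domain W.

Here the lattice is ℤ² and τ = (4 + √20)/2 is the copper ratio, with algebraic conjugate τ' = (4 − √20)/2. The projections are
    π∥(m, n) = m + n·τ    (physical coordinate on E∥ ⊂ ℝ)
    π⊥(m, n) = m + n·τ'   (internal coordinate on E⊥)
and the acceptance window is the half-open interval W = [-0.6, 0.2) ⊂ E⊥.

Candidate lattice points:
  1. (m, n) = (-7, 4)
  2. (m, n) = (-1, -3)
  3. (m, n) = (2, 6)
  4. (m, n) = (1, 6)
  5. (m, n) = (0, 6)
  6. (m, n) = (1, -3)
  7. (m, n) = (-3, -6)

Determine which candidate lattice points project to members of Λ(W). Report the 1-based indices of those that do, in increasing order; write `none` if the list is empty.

2, 4

Compute τ' = (4−√20)/2 = -0.23607, so π⊥(m,n) = m -0.23607·n.
#1 (-7,4): internal coord -7 + (4)·τ' = -7.94427; -7.94427 ∉ [-0.6, 0.2) → out
#2 (-1,-3): internal coord -1 + (-3)·τ' = -0.29180; -0.29180 ∈ [-0.6, 0.2) → IN Λ
#3 (2,6): internal coord 2 + (6)·τ' = +0.58359; +0.58359 ∉ [-0.6, 0.2) → out
#4 (1,6): internal coord 1 + (6)·τ' = -0.41641; -0.41641 ∈ [-0.6, 0.2) → IN Λ
#5 (0,6): internal coord 0 + (6)·τ' = -1.41641; -1.41641 ∉ [-0.6, 0.2) → out
#6 (1,-3): internal coord 1 + (-3)·τ' = +1.70820; +1.70820 ∉ [-0.6, 0.2) → out
#7 (-3,-6): internal coord -3 + (-6)·τ' = -1.58359; -1.58359 ∉ [-0.6, 0.2) → out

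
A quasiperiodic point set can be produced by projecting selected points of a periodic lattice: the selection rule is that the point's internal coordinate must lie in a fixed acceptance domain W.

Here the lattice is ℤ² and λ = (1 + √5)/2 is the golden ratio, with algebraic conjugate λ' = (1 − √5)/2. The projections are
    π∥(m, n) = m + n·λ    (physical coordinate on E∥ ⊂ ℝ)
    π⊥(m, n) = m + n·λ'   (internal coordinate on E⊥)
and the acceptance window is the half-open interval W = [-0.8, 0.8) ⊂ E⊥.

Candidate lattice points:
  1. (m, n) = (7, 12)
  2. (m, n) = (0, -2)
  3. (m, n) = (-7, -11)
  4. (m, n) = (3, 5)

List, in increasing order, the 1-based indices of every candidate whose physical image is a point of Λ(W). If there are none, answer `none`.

1, 3, 4

Compute λ' = (1−√5)/2 = -0.6180, so π⊥(m,n) = m -0.6180·n.
#1 (7,12): internal coord 7 + (12)·λ' = -0.4164; -0.4164 ∈ [-0.8, 0.8) → IN Λ
#2 (0,-2): internal coord 0 + (-2)·λ' = +1.2361; +1.2361 ∉ [-0.8, 0.8) → out
#3 (-7,-11): internal coord -7 + (-11)·λ' = -0.2016; -0.2016 ∈ [-0.8, 0.8) → IN Λ
#4 (3,5): internal coord 3 + (5)·λ' = -0.0902; -0.0902 ∈ [-0.8, 0.8) → IN Λ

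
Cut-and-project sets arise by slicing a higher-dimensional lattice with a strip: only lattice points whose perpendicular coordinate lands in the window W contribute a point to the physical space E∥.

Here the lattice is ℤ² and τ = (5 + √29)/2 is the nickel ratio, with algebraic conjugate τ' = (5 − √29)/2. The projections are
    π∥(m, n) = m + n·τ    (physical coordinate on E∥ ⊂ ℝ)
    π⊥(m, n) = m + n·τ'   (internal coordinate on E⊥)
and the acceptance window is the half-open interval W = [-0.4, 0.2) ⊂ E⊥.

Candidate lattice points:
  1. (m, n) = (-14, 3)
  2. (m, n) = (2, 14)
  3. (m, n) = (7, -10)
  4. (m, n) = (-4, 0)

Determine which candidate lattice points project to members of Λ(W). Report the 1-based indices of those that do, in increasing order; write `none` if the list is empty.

Numerically τ ≈ 5.192582 and τ' = −1/τ ≈ -0.192582.
candidate 1: (m,n)=(-14,3) → π∥ = -14+3·τ ≈ 1.577747, π⊥ = -14+3·τ' ≈ -14.577747 ∉ [-0.4, 0.2) ⇒ out
candidate 2: (m,n)=(2,14) → π∥ = 2+14·τ ≈ 74.696154, π⊥ = 2+14·τ' ≈ -0.696154 ∉ [-0.4, 0.2) ⇒ out
candidate 3: (m,n)=(7,-10) → π∥ = 7-10·τ ≈ -44.925824, π⊥ = 7-10·τ' ≈ 8.925824 ∉ [-0.4, 0.2) ⇒ out
candidate 4: (m,n)=(-4,0) → π∥ = -4+0·τ ≈ -4.000000, π⊥ = -4+0·τ' ≈ -4.000000 ∉ [-0.4, 0.2) ⇒ out

none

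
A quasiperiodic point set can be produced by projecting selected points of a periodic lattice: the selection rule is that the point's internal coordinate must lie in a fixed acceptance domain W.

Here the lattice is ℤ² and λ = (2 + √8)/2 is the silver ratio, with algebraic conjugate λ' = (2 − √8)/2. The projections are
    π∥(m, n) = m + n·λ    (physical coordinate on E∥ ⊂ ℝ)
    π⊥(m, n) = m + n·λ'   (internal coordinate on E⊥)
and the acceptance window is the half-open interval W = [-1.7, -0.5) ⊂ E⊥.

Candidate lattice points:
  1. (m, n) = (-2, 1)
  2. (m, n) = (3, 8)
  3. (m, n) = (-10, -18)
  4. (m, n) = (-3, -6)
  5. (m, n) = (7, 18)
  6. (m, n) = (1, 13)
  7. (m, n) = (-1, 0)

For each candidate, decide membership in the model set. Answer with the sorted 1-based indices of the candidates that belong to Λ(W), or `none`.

4, 7

Numerically λ ≈ 2.414214 and λ' = −1/λ ≈ -0.414214.
[1] lift (-2,1): star map gives -2.414214; window check -1.7 ≤ -2.414214 < -0.5 is false → out
[2] lift (3,8): star map gives -0.313708; window check -1.7 ≤ -0.313708 < -0.5 is false → out
[3] lift (-10,-18): star map gives -2.544156; window check -1.7 ≤ -2.544156 < -0.5 is false → out
[4] lift (-3,-6): star map gives -0.514719; window check -1.7 ≤ -0.514719 < -0.5 is true → IN Λ
[5] lift (7,18): star map gives -0.455844; window check -1.7 ≤ -0.455844 < -0.5 is false → out
[6] lift (1,13): star map gives -4.384776; window check -1.7 ≤ -4.384776 < -0.5 is false → out
[7] lift (-1,0): star map gives -1.000000; window check -1.7 ≤ -1.000000 < -0.5 is true → IN Λ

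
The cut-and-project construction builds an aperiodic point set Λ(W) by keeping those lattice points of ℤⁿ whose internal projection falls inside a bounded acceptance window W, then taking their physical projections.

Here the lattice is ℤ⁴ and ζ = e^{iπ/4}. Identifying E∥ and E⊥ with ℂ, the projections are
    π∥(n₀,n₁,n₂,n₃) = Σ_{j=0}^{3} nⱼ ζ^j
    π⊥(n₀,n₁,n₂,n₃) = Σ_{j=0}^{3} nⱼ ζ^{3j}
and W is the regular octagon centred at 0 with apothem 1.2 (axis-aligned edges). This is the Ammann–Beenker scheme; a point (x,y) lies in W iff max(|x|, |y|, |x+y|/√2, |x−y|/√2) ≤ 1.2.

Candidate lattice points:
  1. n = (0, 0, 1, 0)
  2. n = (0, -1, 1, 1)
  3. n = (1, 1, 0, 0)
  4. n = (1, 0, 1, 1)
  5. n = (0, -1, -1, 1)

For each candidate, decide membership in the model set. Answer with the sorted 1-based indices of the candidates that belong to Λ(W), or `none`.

Internal map: ζ^{3j} for j=0..3 gives (1,0), (−√2/2,√2/2), (0,−1), (√2/2,√2/2).
candidate 1: n = (0, 0, 1, 0) → π⊥ ≈ (+0.00000, -1.00000); max(|x|,|y|,|x±y|/√2) = 1.00000 ≤ 1.2 ⇒ ∈ W
candidate 2: n = (0, -1, 1, 1) → π⊥ ≈ (+1.41421, -1.00000); max(|x|,|y|,|x±y|/√2) = 1.70711 > 1.2 ⇒ ∉ W
candidate 3: n = (1, 1, 0, 0) → π⊥ ≈ (+0.29289, +0.70711); max(|x|,|y|,|x±y|/√2) = 0.70711 ≤ 1.2 ⇒ ∈ W
candidate 4: n = (1, 0, 1, 1) → π⊥ ≈ (+1.70711, -0.29289); max(|x|,|y|,|x±y|/√2) = 1.70711 > 1.2 ⇒ ∉ W
candidate 5: n = (0, -1, -1, 1) → π⊥ ≈ (+1.41421, +1.00000); max(|x|,|y|,|x±y|/√2) = 1.70711 > 1.2 ⇒ ∉ W

1, 3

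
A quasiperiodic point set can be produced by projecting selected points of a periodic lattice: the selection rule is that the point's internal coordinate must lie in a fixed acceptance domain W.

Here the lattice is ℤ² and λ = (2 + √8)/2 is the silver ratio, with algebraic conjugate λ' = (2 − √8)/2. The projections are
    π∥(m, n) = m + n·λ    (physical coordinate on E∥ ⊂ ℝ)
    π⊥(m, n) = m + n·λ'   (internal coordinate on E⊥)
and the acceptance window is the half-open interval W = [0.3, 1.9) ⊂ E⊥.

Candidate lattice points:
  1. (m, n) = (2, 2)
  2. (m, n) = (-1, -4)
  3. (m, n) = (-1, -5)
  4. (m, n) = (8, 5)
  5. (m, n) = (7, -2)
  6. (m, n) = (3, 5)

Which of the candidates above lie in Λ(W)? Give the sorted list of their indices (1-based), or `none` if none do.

Compute λ' = (2−√8)/2 = -0.41421, so π⊥(m,n) = m -0.41421·n.
#1 (2,2): internal coord 2 + (2)·λ' = +1.17157; +1.17157 ∈ [0.3, 1.9) → IN Λ
#2 (-1,-4): internal coord -1 + (-4)·λ' = +0.65685; +0.65685 ∈ [0.3, 1.9) → IN Λ
#3 (-1,-5): internal coord -1 + (-5)·λ' = +1.07107; +1.07107 ∈ [0.3, 1.9) → IN Λ
#4 (8,5): internal coord 8 + (5)·λ' = +5.92893; +5.92893 ∉ [0.3, 1.9) → out
#5 (7,-2): internal coord 7 + (-2)·λ' = +7.82843; +7.82843 ∉ [0.3, 1.9) → out
#6 (3,5): internal coord 3 + (5)·λ' = +0.92893; +0.92893 ∈ [0.3, 1.9) → IN Λ

1, 2, 3, 6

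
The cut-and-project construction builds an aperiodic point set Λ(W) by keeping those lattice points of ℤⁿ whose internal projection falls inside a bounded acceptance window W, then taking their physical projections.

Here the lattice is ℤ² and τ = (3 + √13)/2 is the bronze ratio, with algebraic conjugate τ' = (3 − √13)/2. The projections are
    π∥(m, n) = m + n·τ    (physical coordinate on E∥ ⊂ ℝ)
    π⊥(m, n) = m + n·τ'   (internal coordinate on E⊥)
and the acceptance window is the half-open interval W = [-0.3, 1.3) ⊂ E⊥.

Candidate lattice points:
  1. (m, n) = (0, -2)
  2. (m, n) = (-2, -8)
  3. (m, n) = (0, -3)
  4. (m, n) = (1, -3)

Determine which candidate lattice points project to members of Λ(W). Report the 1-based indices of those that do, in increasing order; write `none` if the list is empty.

τ' = (3−√13)/2 ≈ -0.3028.
[1] lift (0,-2): star map gives 0.6056; window check -0.3 ≤ 0.6056 < 1.3 is true → IN Λ
[2] lift (-2,-8): star map gives 0.4222; window check -0.3 ≤ 0.4222 < 1.3 is true → IN Λ
[3] lift (0,-3): star map gives 0.9083; window check -0.3 ≤ 0.9083 < 1.3 is true → IN Λ
[4] lift (1,-3): star map gives 1.9083; window check -0.3 ≤ 1.9083 < 1.3 is false → out

1, 2, 3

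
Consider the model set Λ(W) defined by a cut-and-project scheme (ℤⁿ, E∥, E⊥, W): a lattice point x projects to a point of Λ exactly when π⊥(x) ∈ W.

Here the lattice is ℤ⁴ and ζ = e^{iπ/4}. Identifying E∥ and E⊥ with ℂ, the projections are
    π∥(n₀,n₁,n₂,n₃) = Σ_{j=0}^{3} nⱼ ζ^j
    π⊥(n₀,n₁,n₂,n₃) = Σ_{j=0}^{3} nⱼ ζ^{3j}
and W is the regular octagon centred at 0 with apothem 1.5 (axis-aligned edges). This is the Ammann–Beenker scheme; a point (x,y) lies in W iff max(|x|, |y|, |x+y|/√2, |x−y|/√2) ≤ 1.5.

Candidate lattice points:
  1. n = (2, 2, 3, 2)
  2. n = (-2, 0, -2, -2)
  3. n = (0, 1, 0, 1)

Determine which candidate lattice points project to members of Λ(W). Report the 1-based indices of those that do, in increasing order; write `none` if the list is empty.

π⊥(n) = n₀ + n₁ζ³ + n₂ζ⁶ + n₃ζ⁹ where ζ = e^{iπ/4}.
candidate 1: n = (2, 2, 3, 2) → π⊥ ≈ (+2.000000, -0.171573); max(|x|,|y|,|x±y|/√2) = 2.000000 > 1.5 ⇒ ∉ W
candidate 2: n = (-2, 0, -2, -2) → π⊥ ≈ (-3.414214, +0.585786); max(|x|,|y|,|x±y|/√2) = 3.414214 > 1.5 ⇒ ∉ W
candidate 3: n = (0, 1, 0, 1) → π⊥ ≈ (+0.000000, +1.414214); max(|x|,|y|,|x±y|/√2) = 1.414214 ≤ 1.5 ⇒ ∈ W

3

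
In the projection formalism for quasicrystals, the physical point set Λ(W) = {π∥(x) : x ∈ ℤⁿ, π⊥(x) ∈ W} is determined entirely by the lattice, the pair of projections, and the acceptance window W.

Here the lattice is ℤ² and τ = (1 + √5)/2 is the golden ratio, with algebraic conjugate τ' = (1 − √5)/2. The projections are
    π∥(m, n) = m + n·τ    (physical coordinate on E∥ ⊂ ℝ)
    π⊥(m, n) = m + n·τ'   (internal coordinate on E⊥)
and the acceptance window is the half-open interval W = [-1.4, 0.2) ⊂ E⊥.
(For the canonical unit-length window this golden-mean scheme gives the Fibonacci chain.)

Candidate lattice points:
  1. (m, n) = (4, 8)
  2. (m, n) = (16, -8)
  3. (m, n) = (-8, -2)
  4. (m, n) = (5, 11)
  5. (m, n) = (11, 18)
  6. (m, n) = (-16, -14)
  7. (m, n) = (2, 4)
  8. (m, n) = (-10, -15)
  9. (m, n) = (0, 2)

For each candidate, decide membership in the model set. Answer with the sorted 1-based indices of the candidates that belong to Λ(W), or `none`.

1, 5, 7, 8, 9

Numerically τ ≈ 1.618034 and τ' = −1/τ ≈ -0.618034.
candidate 1: (m,n)=(4,8) → π∥ = 4+8·τ ≈ 16.944272, π⊥ = 4+8·τ' ≈ -0.944272 ∈ [-1.4, 0.2) ⇒ IN Λ
candidate 2: (m,n)=(16,-8) → π∥ = 16-8·τ ≈ 3.055728, π⊥ = 16-8·τ' ≈ 20.944272 ∉ [-1.4, 0.2) ⇒ out
candidate 3: (m,n)=(-8,-2) → π∥ = -8-2·τ ≈ -11.236068, π⊥ = -8-2·τ' ≈ -6.763932 ∉ [-1.4, 0.2) ⇒ out
candidate 4: (m,n)=(5,11) → π∥ = 5+11·τ ≈ 22.798374, π⊥ = 5+11·τ' ≈ -1.798374 ∉ [-1.4, 0.2) ⇒ out
candidate 5: (m,n)=(11,18) → π∥ = 11+18·τ ≈ 40.124612, π⊥ = 11+18·τ' ≈ -0.124612 ∈ [-1.4, 0.2) ⇒ IN Λ
candidate 6: (m,n)=(-16,-14) → π∥ = -16-14·τ ≈ -38.652476, π⊥ = -16-14·τ' ≈ -7.347524 ∉ [-1.4, 0.2) ⇒ out
candidate 7: (m,n)=(2,4) → π∥ = 2+4·τ ≈ 8.472136, π⊥ = 2+4·τ' ≈ -0.472136 ∈ [-1.4, 0.2) ⇒ IN Λ
candidate 8: (m,n)=(-10,-15) → π∥ = -10-15·τ ≈ -34.270510, π⊥ = -10-15·τ' ≈ -0.729490 ∈ [-1.4, 0.2) ⇒ IN Λ
candidate 9: (m,n)=(0,2) → π∥ = 0+2·τ ≈ 3.236068, π⊥ = 0+2·τ' ≈ -1.236068 ∈ [-1.4, 0.2) ⇒ IN Λ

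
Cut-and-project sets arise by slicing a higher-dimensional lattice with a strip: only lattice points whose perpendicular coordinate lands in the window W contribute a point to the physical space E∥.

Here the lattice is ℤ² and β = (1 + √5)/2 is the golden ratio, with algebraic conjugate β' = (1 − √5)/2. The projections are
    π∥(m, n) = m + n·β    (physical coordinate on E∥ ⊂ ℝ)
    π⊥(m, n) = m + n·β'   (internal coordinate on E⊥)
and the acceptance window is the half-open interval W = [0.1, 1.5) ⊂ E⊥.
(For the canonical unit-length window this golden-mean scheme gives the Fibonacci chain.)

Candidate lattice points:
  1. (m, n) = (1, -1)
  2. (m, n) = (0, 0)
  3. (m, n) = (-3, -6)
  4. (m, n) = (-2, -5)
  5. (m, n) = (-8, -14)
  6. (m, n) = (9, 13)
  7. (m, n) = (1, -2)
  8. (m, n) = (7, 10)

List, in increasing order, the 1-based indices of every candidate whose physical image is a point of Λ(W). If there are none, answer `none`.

3, 4, 5, 6, 8

β' = (1−√5)/2 ≈ -0.61803.
candidate 1: (m,n)=(1,-1) → π∥ = 1-1·β ≈ -0.61803, π⊥ = 1-1·β' ≈ 1.61803 ∉ [0.1, 1.5) ⇒ out
candidate 2: (m,n)=(0,0) → π∥ = 0+0·β ≈ 0.00000, π⊥ = 0+0·β' ≈ 0.00000 ∉ [0.1, 1.5) ⇒ out
candidate 3: (m,n)=(-3,-6) → π∥ = -3-6·β ≈ -12.70820, π⊥ = -3-6·β' ≈ 0.70820 ∈ [0.1, 1.5) ⇒ IN Λ
candidate 4: (m,n)=(-2,-5) → π∥ = -2-5·β ≈ -10.09017, π⊥ = -2-5·β' ≈ 1.09017 ∈ [0.1, 1.5) ⇒ IN Λ
candidate 5: (m,n)=(-8,-14) → π∥ = -8-14·β ≈ -30.65248, π⊥ = -8-14·β' ≈ 0.65248 ∈ [0.1, 1.5) ⇒ IN Λ
candidate 6: (m,n)=(9,13) → π∥ = 9+13·β ≈ 30.03444, π⊥ = 9+13·β' ≈ 0.96556 ∈ [0.1, 1.5) ⇒ IN Λ
candidate 7: (m,n)=(1,-2) → π∥ = 1-2·β ≈ -2.23607, π⊥ = 1-2·β' ≈ 2.23607 ∉ [0.1, 1.5) ⇒ out
candidate 8: (m,n)=(7,10) → π∥ = 7+10·β ≈ 23.18034, π⊥ = 7+10·β' ≈ 0.81966 ∈ [0.1, 1.5) ⇒ IN Λ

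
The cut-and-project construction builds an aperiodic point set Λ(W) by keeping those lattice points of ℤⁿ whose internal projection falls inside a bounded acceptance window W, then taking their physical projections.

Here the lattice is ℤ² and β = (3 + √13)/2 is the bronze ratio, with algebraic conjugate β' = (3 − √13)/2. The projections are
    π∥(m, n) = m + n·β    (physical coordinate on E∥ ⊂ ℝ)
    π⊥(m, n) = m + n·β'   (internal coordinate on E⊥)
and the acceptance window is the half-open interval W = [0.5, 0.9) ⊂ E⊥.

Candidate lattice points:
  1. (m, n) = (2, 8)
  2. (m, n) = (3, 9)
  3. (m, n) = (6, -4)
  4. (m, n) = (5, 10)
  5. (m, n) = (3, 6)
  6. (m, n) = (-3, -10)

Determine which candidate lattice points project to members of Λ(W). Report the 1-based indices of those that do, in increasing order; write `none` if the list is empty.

none

β' = (3−√13)/2 ≈ -0.3028.
#1 (2,8): internal coord 2 + (8)·β' = -0.4222; -0.4222 ∉ [0.5, 0.9) → out
#2 (3,9): internal coord 3 + (9)·β' = +0.2750; +0.2750 ∉ [0.5, 0.9) → out
#3 (6,-4): internal coord 6 + (-4)·β' = +7.2111; +7.2111 ∉ [0.5, 0.9) → out
#4 (5,10): internal coord 5 + (10)·β' = +1.9722; +1.9722 ∉ [0.5, 0.9) → out
#5 (3,6): internal coord 3 + (6)·β' = +1.1833; +1.1833 ∉ [0.5, 0.9) → out
#6 (-3,-10): internal coord -3 + (-10)·β' = +0.0278; +0.0278 ∉ [0.5, 0.9) → out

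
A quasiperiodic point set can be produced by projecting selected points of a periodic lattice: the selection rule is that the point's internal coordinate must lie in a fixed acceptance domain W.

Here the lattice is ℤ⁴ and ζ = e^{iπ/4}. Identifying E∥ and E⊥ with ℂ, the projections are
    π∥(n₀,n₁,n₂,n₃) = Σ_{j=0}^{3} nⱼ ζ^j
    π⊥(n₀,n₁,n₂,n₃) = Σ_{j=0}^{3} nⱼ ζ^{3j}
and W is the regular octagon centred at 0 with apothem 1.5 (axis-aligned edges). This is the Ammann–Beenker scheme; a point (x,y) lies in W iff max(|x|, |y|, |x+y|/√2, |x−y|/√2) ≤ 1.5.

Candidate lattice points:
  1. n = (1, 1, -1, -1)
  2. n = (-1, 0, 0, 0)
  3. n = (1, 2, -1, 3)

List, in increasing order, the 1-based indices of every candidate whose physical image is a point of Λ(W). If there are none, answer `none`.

Internal map: ζ^{3j} for j=0..3 gives (1,0), (−√2/2,√2/2), (0,−1), (√2/2,√2/2).
candidate 1: n = (1, 1, -1, -1) → π⊥ ≈ (-0.414214, +1.000000); max(|x|,|y|,|x±y|/√2) = 1.000000 ≤ 1.5 ⇒ ∈ W
candidate 2: n = (-1, 0, 0, 0) → π⊥ ≈ (-1.000000, +0.000000); max(|x|,|y|,|x±y|/√2) = 1.000000 ≤ 1.5 ⇒ ∈ W
candidate 3: n = (1, 2, -1, 3) → π⊥ ≈ (+1.707107, +4.535534); max(|x|,|y|,|x±y|/√2) = 4.535534 > 1.5 ⇒ ∉ W

1, 2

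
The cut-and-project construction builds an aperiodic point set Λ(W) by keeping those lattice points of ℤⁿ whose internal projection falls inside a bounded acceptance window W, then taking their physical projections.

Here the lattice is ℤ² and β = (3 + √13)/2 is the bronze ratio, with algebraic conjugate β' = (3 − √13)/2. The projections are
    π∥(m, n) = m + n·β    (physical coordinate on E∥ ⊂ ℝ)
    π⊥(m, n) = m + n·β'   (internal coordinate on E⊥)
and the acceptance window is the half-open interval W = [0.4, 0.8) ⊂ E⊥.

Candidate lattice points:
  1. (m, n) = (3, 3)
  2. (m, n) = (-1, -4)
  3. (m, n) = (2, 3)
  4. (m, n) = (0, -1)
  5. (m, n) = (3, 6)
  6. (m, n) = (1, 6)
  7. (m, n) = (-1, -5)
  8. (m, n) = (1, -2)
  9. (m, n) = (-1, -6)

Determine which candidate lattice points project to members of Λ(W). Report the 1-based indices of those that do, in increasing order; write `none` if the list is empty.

Compute β' = (3−√13)/2 = -0.302776, so π⊥(m,n) = m -0.302776·n.
[1] lift (3,3): star map gives 2.091673; window check 0.4 ≤ 2.091673 < 0.8 is false → out
[2] lift (-1,-4): star map gives 0.211103; window check 0.4 ≤ 0.211103 < 0.8 is false → out
[3] lift (2,3): star map gives 1.091673; window check 0.4 ≤ 1.091673 < 0.8 is false → out
[4] lift (0,-1): star map gives 0.302776; window check 0.4 ≤ 0.302776 < 0.8 is false → out
[5] lift (3,6): star map gives 1.183346; window check 0.4 ≤ 1.183346 < 0.8 is false → out
[6] lift (1,6): star map gives -0.816654; window check 0.4 ≤ -0.816654 < 0.8 is false → out
[7] lift (-1,-5): star map gives 0.513878; window check 0.4 ≤ 0.513878 < 0.8 is true → IN Λ
[8] lift (1,-2): star map gives 1.605551; window check 0.4 ≤ 1.605551 < 0.8 is false → out
[9] lift (-1,-6): star map gives 0.816654; window check 0.4 ≤ 0.816654 < 0.8 is false → out

7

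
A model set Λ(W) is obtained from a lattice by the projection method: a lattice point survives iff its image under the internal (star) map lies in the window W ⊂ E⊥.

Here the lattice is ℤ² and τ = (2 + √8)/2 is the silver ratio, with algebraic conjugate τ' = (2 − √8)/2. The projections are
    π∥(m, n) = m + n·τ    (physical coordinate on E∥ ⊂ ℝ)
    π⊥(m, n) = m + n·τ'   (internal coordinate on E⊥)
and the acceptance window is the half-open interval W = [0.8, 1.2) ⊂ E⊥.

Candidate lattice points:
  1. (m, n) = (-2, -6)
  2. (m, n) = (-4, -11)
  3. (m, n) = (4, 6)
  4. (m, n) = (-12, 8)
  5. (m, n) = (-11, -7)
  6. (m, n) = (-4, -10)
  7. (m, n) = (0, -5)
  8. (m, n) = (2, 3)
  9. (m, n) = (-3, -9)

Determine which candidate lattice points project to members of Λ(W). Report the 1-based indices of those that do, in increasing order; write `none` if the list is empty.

none

τ' = (2−√8)/2 ≈ -0.41421.
candidate 1: (m,n)=(-2,-6) → π∥ = -2-6·τ ≈ -16.48528, π⊥ = -2-6·τ' ≈ 0.48528 ∉ [0.8, 1.2) ⇒ out
candidate 2: (m,n)=(-4,-11) → π∥ = -4-11·τ ≈ -30.55635, π⊥ = -4-11·τ' ≈ 0.55635 ∉ [0.8, 1.2) ⇒ out
candidate 3: (m,n)=(4,6) → π∥ = 4+6·τ ≈ 18.48528, π⊥ = 4+6·τ' ≈ 1.51472 ∉ [0.8, 1.2) ⇒ out
candidate 4: (m,n)=(-12,8) → π∥ = -12+8·τ ≈ 7.31371, π⊥ = -12+8·τ' ≈ -15.31371 ∉ [0.8, 1.2) ⇒ out
candidate 5: (m,n)=(-11,-7) → π∥ = -11-7·τ ≈ -27.89949, π⊥ = -11-7·τ' ≈ -8.10051 ∉ [0.8, 1.2) ⇒ out
candidate 6: (m,n)=(-4,-10) → π∥ = -4-10·τ ≈ -28.14214, π⊥ = -4-10·τ' ≈ 0.14214 ∉ [0.8, 1.2) ⇒ out
candidate 7: (m,n)=(0,-5) → π∥ = 0-5·τ ≈ -12.07107, π⊥ = 0-5·τ' ≈ 2.07107 ∉ [0.8, 1.2) ⇒ out
candidate 8: (m,n)=(2,3) → π∥ = 2+3·τ ≈ 9.24264, π⊥ = 2+3·τ' ≈ 0.75736 ∉ [0.8, 1.2) ⇒ out
candidate 9: (m,n)=(-3,-9) → π∥ = -3-9·τ ≈ -24.72792, π⊥ = -3-9·τ' ≈ 0.72792 ∉ [0.8, 1.2) ⇒ out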